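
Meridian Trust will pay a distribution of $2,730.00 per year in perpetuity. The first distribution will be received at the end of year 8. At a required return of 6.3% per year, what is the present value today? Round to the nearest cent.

Value at end of year 7: C / r = $2,730.00 / 0.063 = $43,333.3333
Discount to today: PV = $43,333.3333 / (1 + 0.063)^7 = $43,333.3333 / 1.533673 = $28,254.61

$28254.61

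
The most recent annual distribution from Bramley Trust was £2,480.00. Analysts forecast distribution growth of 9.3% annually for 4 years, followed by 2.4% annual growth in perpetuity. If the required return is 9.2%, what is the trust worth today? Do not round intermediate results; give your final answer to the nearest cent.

D_1 = 2710.64000
D_2 = 2962.72952
D_3 = 3238.26337
D_4 = 3539.42186
Terminal value at year 4: TV = D_4×(1+g_2)/(r−g_2) = 3624.36798/0.068 = 53299.52916
P_0 = D_1/(1+r)^1 + D_2/(1+r)^2 + D_3/(1+r)^3 + D_4/(1+r)^4 + TV/(1+r)^4
    = 2482.27106 + 2484.54420 + 2486.81943 + 2489.09674 + 37482.86848 = 47425.59991

£47425.60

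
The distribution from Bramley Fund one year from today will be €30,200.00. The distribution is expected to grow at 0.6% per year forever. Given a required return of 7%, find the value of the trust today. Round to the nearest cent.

€471875.00

Growing perpetuity: P = D₁ / (r − g) = €30,200.0000 / (0.07 − 0.006) = €471,875.00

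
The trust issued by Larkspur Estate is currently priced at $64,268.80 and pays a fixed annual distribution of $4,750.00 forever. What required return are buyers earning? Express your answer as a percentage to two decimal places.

P = C/r ⇒ r = C/P = $4,750.00/$64,268.80 = 0.073908

7.39%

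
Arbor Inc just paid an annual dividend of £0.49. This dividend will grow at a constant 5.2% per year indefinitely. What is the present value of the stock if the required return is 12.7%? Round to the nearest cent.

£6.87

D₁ = D₀ × (1 + g) = £0.49 × 1.052 = £0.5155
Growing perpetuity: P = D₁ / (r − g) = £0.5155 / (0.127 − 0.052) = £6.87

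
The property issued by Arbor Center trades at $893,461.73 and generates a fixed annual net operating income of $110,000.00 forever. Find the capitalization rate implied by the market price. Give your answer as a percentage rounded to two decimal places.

P = C/r ⇒ r = C/P = $110,000.00/$893,461.73 = 0.123117

12.31%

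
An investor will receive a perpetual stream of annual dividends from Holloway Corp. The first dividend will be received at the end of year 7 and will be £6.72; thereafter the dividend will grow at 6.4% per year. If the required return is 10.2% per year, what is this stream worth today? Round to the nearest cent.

£98.74

Value at end of year 6: C₁ / (r − g) = £6.72 / (0.102 − 0.064) = £176.8421
Discount to today: PV = £176.8421 / (1 + 0.102)^6 = £176.8421 / 1.790975 = £98.74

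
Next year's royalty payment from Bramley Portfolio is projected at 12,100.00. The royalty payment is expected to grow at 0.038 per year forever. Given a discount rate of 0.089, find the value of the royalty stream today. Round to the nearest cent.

Growing perpetuity: P = D₁ / (r − g) = 12,100.0000 / (0.089 − 0.038) = 237,254.90

237254.90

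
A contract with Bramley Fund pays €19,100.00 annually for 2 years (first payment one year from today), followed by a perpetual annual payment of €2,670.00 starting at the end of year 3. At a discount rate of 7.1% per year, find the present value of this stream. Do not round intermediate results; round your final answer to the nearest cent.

PV of 2-year annuity: €19,100.00 × [1 − (1+0.071)^−2] / 0.071 = 34485.34098
Perpetuity value at year 2: €2,670.00 / 0.071 = 37605.63380
PV of perpetuity: 37605.63380 / (1+0.071)^2 = 32784.90813
Total PV = 34485.34098 + 32784.90813 = 67270.24910

€67270.25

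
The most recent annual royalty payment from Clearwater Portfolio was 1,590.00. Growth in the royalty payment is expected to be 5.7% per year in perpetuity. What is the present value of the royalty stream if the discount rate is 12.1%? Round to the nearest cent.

26259.84

D₁ = D₀ × (1 + g) = 1,590.00 × 1.057 = 1,680.6300
Growing perpetuity: P = D₁ / (r − g) = 1,680.6300 / (0.121 − 0.057) = 26,259.84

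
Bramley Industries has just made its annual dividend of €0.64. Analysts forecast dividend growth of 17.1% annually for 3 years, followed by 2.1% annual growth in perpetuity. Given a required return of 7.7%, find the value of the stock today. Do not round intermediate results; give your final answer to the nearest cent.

D_1 = 0.74944
D_2 = 0.87759
D_3 = 1.02766
Terminal value at year 3: TV = D_3×(1+g_2)/(r−g_2) = 1.04924/0.056 = 18.73650
P_0 = D_1/(1+r)^1 + D_2/(1+r)^2 + D_3/(1+r)^3 + TV/(1+r)^3
    = 0.69586 + 0.75659 + 0.82263 + 14.99827 = 17.27335

€17.27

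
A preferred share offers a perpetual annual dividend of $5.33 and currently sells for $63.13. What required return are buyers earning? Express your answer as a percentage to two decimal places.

P = C/r ⇒ r = C/P = $5.33/$63.13 = 0.084429

8.44%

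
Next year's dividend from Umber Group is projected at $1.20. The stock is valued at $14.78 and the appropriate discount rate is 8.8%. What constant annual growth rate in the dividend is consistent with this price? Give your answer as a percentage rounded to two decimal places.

P = D₁/(r−g) ⇒ g = r − D₁/P = 0.088 − $1.20/$14.78 = 0.006809

0.68%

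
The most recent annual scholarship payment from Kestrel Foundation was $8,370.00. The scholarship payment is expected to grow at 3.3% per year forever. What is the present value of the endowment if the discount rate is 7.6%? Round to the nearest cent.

D₁ = D₀ × (1 + g) = $8,370.00 × 1.033 = $8,646.2100
Growing perpetuity: P = D₁ / (r − g) = $8,646.2100 / (0.076 − 0.033) = $201,074.65

$201074.65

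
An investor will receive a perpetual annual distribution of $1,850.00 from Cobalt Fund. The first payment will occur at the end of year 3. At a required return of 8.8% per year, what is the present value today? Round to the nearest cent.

Value at end of year 2: C / r = $1,850.00 / 0.088 = $21,022.7273
Discount to today: PV = $21,022.7273 / (1 + 0.088)^2 = $21,022.7273 / 1.183744 = $17,759.52

$17759.52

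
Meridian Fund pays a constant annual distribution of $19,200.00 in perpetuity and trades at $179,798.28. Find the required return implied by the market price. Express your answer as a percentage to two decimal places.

P = C/r ⇒ r = C/P = $19,200.00/$179,798.28 = 0.106786

10.68%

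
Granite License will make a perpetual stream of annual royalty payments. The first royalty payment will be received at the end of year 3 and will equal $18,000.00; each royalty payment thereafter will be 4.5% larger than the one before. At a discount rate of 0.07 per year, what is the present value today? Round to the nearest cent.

$628875.88

Value at end of year 2: C₁ / (r − g) = $18,000.00 / (0.07 − 0.045) = $720,000.0000
Discount to today: PV = $720,000.0000 / (1 + 0.07)^2 = $720,000.0000 / 1.144900 = $628,875.88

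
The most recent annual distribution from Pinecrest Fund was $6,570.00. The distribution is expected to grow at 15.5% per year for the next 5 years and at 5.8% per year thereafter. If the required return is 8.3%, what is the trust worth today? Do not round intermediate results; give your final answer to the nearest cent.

$423612.37

D_1 = 7588.35000
D_2 = 8764.54425
D_3 = 10123.04861
D_4 = 11692.12114
D_5 = 13504.39992
Terminal value at year 5: TV = D_5×(1+g_2)/(r−g_2) = 14287.65512/0.025 = 571506.20463
P_0 = D_1/(1+r)^1 + D_2/(1+r)^2 + D_3/(1+r)^3 + D_4/(1+r)^4 + D_5/(1+r)^5 + TV/(1+r)^5
    = 7006.78670 + 7472.61186 + 7969.40600 + 8499.22800 + 9064.27363 + 383600.06015 = 423612.36635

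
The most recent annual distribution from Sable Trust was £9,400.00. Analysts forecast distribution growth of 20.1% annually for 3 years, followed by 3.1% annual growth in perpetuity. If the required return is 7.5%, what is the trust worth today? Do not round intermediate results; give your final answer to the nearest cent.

£342483.06

D_1 = 11289.40000
D_2 = 13558.56940
D_3 = 16283.84185
Terminal value at year 3: TV = D_3×(1+g_2)/(r−g_2) = 16788.64095/0.044 = 381560.02152
P_0 = D_1/(1+r)^1 + D_2/(1+r)^2 + D_3/(1+r)^3 + TV/(1+r)^3
    = 10501.76744 + 11732.67228 + 13107.85061 + 307140.77222 = 342483.06255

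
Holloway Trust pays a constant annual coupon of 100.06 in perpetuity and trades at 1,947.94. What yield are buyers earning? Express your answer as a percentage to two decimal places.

5.14%

P = C/r ⇒ r = C/P = 100.06/1,947.94 = 0.051367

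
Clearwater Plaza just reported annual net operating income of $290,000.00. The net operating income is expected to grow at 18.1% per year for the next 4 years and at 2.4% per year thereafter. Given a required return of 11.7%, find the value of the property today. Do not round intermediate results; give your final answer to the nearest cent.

D_1 = 342490.00000
D_2 = 404480.69000
D_3 = 477691.69489
D_4 = 564153.89167
Terminal value at year 4: TV = D_4×(1+g_2)/(r−g_2) = 577693.58507/0.093 = 6211758.97919
P_0 = D_1/(1+r)^1 + D_2/(1+r)^2 + D_3/(1+r)^3 + D_4/(1+r)^4 + TV/(1+r)^4
    = 306615.93554 + 324183.90320 + 342758.45092 + 362397.25205 + 3990266.51718 = 5326222.05889

$5326222.06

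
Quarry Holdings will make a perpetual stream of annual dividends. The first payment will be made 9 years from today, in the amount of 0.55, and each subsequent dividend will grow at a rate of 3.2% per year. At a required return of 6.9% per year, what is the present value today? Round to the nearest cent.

Value at end of year 8: C₁ / (r − g) = 0.55 / (0.069 − 0.032) = 14.8649
Discount to today: PV = 14.8649 / (1 + 0.069)^8 = 14.8649 / 1.705382 = 8.72

8.72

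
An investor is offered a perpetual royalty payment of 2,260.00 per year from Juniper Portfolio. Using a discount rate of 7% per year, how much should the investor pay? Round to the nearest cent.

Level perpetuity: PV = C / r = 2,260.00 / 0.07 = 32,285.71

32285.71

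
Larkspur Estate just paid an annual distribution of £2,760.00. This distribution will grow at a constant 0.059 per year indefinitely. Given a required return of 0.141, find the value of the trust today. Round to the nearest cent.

D₁ = D₀ × (1 + g) = £2,760.00 × 1.059 = £2,922.8400
Growing perpetuity: P = D₁ / (r − g) = £2,922.8400 / (0.141 − 0.059) = £35,644.39

£35644.39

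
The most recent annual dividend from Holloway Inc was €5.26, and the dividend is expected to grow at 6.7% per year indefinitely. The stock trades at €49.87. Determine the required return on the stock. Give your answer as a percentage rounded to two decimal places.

17.95%

D₁ = €5.26 × 1.067 = €5.6124
P = D₁/(r − g) ⇒ r = D₁/P + g = €5.6124/€49.87 + 0.067 = 0.112541 + 0.067 = 0.179541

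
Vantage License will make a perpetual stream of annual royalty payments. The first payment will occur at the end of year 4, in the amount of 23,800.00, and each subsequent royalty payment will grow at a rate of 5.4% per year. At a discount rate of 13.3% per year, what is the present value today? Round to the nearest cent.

207138.17

Value at end of year 3: C₁ / (r − g) = 23,800.00 / (0.133 − 0.054) = 301,265.8228
Discount to today: PV = 301,265.8228 / (1 + 0.133)^3 = 301,265.8228 / 1.454420 = 207,138.17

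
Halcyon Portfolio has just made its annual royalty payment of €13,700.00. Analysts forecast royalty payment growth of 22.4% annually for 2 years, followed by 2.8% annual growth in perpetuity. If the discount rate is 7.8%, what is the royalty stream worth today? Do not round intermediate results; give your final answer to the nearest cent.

D_1 = 16768.80000
D_2 = 20525.01120
Terminal value at year 2: TV = D_2×(1+g_2)/(r−g_2) = 21099.71151/0.05 = 421994.23027
P_0 = D_1/(1+r)^1 + D_2/(1+r)^2 + TV/(1+r)^2
    = 15555.47310 + 17662.24404 + 363135.73741 = 396353.45455

€396353.45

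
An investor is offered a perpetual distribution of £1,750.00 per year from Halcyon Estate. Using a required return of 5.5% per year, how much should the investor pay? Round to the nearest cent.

£31818.18

Level perpetuity: PV = C / r = £1,750.00 / 0.055 = £31,818.18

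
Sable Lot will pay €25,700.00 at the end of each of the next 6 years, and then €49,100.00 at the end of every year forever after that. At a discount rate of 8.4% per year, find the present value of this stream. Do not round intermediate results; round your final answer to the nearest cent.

€477648.66

PV of 6-year annuity: €25,700.00 × [1 − (1+0.084)^−6] / 0.084 = 117379.97418
Perpetuity value at year 6: €49,100.00 / 0.084 = 584523.80952
PV of perpetuity: 584523.80952 / (1+0.084)^6 = 360268.68375
Total PV = 117379.97418 + 360268.68375 = 477648.65793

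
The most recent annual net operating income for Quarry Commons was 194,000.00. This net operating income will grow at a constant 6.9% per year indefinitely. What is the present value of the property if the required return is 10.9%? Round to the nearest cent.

D₁ = D₀ × (1 + g) = 194,000.00 × 1.069 = 207,386.0000
Growing perpetuity: P = D₁ / (r − g) = 207,386.0000 / (0.109 − 0.069) = 5,184,650.00

5184650.00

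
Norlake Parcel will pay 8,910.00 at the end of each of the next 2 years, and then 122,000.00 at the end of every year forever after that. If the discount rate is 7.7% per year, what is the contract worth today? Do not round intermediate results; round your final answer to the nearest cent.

1381913.60

PV of 2-year annuity: 8,910.00 × [1 − (1+0.077)^−2] / 0.077 = 15954.48515
Perpetuity value at year 2: 122,000.00 / 0.077 = 1584415.58442
PV of perpetuity: 1584415.58442 / (1+0.077)^2 = 1365959.10992
Total PV = 15954.48515 + 1365959.10992 = 1381913.59507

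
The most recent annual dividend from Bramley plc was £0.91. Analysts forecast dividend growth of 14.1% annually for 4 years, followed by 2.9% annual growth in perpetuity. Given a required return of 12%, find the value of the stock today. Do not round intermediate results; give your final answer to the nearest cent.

£14.90

D_1 = 1.03831
D_2 = 1.18471
D_3 = 1.35176
D_4 = 1.54235
Terminal value at year 4: TV = D_4×(1+g_2)/(r−g_2) = 1.58708/0.091 = 17.44046
P_0 = D_1/(1+r)^1 + D_2/(1+r)^2 + D_3/(1+r)^3 + D_4/(1+r)^4 + TV/(1+r)^4
    = 0.92706 + 0.94444 + 0.96215 + 0.98019 + 11.08373 = 14.89758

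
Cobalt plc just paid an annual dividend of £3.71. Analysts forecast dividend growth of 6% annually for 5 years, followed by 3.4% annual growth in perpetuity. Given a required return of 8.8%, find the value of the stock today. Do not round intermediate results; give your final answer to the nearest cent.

£79.52

D_1 = 3.93260
D_2 = 4.16856
D_3 = 4.41867
D_4 = 4.68379
D_5 = 4.96482
Terminal value at year 5: TV = D_5×(1+g_2)/(r−g_2) = 5.13362/0.054 = 95.06705
P_0 = D_1/(1+r)^1 + D_2/(1+r)^2 + D_3/(1+r)^3 + D_4/(1+r)^4 + D_5/(1+r)^5 + TV/(1+r)^5
    = 3.61452 + 3.52150 + 3.43087 + 3.34258 + 3.25656 + 62.35705 = 79.52308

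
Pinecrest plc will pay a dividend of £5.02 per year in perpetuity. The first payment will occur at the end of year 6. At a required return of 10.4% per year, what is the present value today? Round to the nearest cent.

£29.43

Value at end of year 5: C / r = £5.02 / 0.104 = £48.2692
Discount to today: PV = £48.2692 / (1 + 0.104)^5 = £48.2692 / 1.640006 = £29.43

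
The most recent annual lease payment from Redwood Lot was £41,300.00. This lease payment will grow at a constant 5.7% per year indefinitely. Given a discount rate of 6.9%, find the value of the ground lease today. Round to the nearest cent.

D₁ = D₀ × (1 + g) = £41,300.00 × 1.057 = £43,654.1000
Growing perpetuity: P = D₁ / (r − g) = £43,654.1000 / (0.069 − 0.057) = £3,637,841.67

£3637841.67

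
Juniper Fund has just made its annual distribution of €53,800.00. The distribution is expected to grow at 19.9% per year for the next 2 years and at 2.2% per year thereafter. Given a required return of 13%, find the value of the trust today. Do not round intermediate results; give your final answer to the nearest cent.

€690835.82

D_1 = 64506.20000
D_2 = 77342.93380
Terminal value at year 2: TV = D_2×(1+g_2)/(r−g_2) = 79044.47834/0.108 = 731893.31800
P_0 = D_1/(1+r)^1 + D_2/(1+r)^2 + TV/(1+r)^2
    = 57085.13274 + 60570.86209 + 573179.82457 = 690835.81940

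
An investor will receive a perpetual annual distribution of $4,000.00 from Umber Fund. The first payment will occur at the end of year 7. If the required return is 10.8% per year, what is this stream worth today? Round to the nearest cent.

$20016.94

Value at end of year 6: C / r = $4,000.00 / 0.108 = $37,037.0370
Discount to today: PV = $37,037.0370 / (1 + 0.108)^6 = $37,037.0370 / 1.850285 = $20,016.94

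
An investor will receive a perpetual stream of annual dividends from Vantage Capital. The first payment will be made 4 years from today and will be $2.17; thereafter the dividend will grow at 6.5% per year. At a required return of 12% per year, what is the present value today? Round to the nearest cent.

Value at end of year 3: C₁ / (r − g) = $2.17 / (0.12 − 0.065) = $39.4545
Discount to today: PV = $39.4545 / (1 + 0.12)^3 = $39.4545 / 1.404928 = $28.08

$28.08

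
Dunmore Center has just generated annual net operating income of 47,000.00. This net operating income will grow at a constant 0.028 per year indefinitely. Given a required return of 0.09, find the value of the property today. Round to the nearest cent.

D₁ = D₀ × (1 + g) = 47,000.00 × 1.028 = 48,316.0000
Growing perpetuity: P = D₁ / (r − g) = 48,316.0000 / (0.09 − 0.028) = 779,290.32

779290.32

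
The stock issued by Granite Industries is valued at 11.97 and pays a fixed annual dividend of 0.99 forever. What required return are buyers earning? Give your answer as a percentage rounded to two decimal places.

8.27%

P = C/r ⇒ r = C/P = 0.99/11.97 = 0.082707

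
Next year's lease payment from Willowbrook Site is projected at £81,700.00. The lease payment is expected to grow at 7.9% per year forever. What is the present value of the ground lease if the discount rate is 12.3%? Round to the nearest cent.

£1856818.18

Growing perpetuity: P = D₁ / (r − g) = £81,700.0000 / (0.123 − 0.079) = £1,856,818.18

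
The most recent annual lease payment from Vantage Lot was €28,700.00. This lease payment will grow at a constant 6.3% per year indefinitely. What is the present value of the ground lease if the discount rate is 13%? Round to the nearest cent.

D₁ = D₀ × (1 + g) = €28,700.00 × 1.063 = €30,508.1000
Growing perpetuity: P = D₁ / (r − g) = €30,508.1000 / (0.13 − 0.063) = €455,344.78

€455344.78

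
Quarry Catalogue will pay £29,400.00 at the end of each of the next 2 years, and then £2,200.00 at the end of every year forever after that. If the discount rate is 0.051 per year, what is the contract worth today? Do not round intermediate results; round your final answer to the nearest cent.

PV of 2-year annuity: £29,400.00 × [1 − (1+0.051)^−2] / 0.051 = 54589.30419
Perpetuity value at year 2: £2,200.00 / 0.051 = 43137.25490
PV of perpetuity: 43137.25490 / (1+0.051)^2 = 39052.34098
Total PV = 54589.30419 + 39052.34098 = 93641.64518

£93641.65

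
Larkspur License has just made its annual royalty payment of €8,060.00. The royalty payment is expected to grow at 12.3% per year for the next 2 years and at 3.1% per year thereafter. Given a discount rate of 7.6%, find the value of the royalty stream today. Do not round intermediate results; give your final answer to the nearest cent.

D_1 = 9051.38000
D_2 = 10164.69974
Terminal value at year 2: TV = D_2×(1+g_2)/(r−g_2) = 10479.80543/0.045 = 232884.56515
P_0 = D_1/(1+r)^1 + D_2/(1+r)^2 + TV/(1+r)^2
    = 8412.06320 + 8779.50462 + 201148.20583 = 218339.77365

€218339.77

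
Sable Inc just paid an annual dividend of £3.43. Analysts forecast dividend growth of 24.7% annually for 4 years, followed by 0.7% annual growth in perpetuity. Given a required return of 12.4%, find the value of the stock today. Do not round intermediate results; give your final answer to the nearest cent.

D_1 = 4.27721
D_2 = 5.33368
D_3 = 6.65110
D_4 = 8.29392
Terminal value at year 4: TV = D_4×(1+g_2)/(r−g_2) = 8.35198/0.117 = 71.38444
P_0 = D_1/(1+r)^1 + D_2/(1+r)^2 + D_3/(1+r)^3 + D_4/(1+r)^4 + TV/(1+r)^4
    = 3.80535 + 4.22177 + 4.68376 + 5.19631 + 44.72376 = 62.63094

£62.63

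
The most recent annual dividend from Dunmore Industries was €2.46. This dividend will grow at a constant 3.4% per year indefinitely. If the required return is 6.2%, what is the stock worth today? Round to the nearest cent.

€90.84

D₁ = D₀ × (1 + g) = €2.46 × 1.034 = €2.5436
Growing perpetuity: P = D₁ / (r − g) = €2.5436 / (0.062 − 0.034) = €90.84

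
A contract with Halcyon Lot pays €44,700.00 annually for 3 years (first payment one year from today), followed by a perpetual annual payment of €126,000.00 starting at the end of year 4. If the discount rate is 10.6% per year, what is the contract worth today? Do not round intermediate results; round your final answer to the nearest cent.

€988614.88

PV of 3-year annuity: €44,700.00 × [1 − (1+0.106)^−3] / 0.106 = 109998.49023
Perpetuity value at year 3: €126,000.00 / 0.106 = 1188679.24528
PV of perpetuity: 1188679.24528 / (1+0.106)^3 = 878616.38690
Total PV = 109998.49023 + 878616.38690 = 988614.87714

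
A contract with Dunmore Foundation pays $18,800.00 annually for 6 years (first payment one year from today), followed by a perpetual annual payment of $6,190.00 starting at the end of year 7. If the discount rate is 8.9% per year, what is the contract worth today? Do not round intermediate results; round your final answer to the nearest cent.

$126287.05

PV of 6-year annuity: $18,800.00 × [1 − (1+0.089)^−6] / 0.089 = 84587.30527
Perpetuity value at year 6: $6,190.00 / 0.089 = 69550.56180
PV of perpetuity: 69550.56180 / (1+0.089)^6 = 41699.74160
Total PV = 84587.30527 + 41699.74160 = 126287.04688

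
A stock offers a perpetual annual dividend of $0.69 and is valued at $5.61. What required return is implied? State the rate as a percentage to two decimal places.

12.30%

P = C/r ⇒ r = C/P = $0.69/$5.61 = 0.122995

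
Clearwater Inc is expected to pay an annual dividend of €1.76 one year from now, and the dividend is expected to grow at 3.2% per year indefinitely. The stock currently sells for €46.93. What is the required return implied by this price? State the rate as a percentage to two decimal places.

6.95%

P = D₁/(r − g) ⇒ r = D₁/P + g = €1.7600/€46.93 + 0.032 = 0.037503 + 0.032 = 0.069503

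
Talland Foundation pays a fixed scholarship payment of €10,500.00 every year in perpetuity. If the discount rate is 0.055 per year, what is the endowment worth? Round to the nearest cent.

€190909.09

Level perpetuity: PV = C / r = €10,500.00 / 0.055 = €190,909.09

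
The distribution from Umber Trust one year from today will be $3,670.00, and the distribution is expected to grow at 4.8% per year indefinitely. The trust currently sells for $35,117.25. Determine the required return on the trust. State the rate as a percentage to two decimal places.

P = D₁/(r − g) ⇒ r = D₁/P + g = $3,670.0000/$35,117.25 + 0.048 = 0.104507 + 0.048 = 0.152507

15.25%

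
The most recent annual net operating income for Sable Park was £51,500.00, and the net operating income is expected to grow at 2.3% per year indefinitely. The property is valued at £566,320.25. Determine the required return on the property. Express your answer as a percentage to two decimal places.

11.60%

D₁ = £51,500.00 × 1.023 = £52,684.5000
P = D₁/(r − g) ⇒ r = D₁/P + g = £52,684.5000/£566,320.25 + 0.023 = 0.093030 + 0.023 = 0.116030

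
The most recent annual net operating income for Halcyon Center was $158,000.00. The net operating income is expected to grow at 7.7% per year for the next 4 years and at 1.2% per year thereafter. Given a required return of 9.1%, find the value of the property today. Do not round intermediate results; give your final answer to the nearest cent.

D_1 = 170166.00000
D_2 = 183268.78200
D_3 = 197380.47821
D_4 = 212578.77504
Terminal value at year 4: TV = D_4×(1+g_2)/(r−g_2) = 215129.72034/0.079 = 2723161.01692
P_0 = D_1/(1+r)^1 + D_2/(1+r)^2 + D_3/(1+r)^3 + D_4/(1+r)^4 + TV/(1+r)^4
    = 155972.50229 + 153971.02197 + 151995.22517 + 150044.78232 + 1922092.65449 = 2534076.18624

$2534076.19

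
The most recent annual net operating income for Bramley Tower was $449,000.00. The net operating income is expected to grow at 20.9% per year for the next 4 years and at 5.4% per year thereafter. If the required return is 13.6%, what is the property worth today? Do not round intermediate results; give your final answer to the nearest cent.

$9507649.99

D_1 = 542841.00000
D_2 = 656294.76900
D_3 = 793460.37572
D_4 = 959293.59425
Terminal value at year 4: TV = D_4×(1+g_2)/(r−g_2) = 1011095.44834/0.082 = 12330432.29678
P_0 = D_1/(1+r)^1 + D_2/(1+r)^2 + D_3/(1+r)^3 + D_4/(1+r)^4 + TV/(1+r)^4
    = 477852.99296 + 508560.09550 + 541240.45375 + 576020.87023 + 7403975.57588 = 9507649.98831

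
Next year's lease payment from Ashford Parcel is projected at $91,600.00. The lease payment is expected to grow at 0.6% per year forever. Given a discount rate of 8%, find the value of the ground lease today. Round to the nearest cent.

$1237837.84

Growing perpetuity: P = D₁ / (r − g) = $91,600.0000 / (0.08 − 0.006) = $1,237,837.84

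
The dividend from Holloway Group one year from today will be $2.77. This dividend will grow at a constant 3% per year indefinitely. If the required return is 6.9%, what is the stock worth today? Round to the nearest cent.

$71.03

Growing perpetuity: P = D₁ / (r − g) = $2.7700 / (0.069 − 0.03) = $71.03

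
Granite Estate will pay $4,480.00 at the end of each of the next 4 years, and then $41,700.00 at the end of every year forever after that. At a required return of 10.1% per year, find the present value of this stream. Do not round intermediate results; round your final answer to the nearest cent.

$295143.84

PV of 4-year annuity: $4,480.00 × [1 − (1+0.101)^−4] / 0.101 = 14170.31077
Perpetuity value at year 4: $41,700.00 / 0.101 = 412871.28713
PV of perpetuity: 412871.28713 / (1+0.101)^4 = 280973.52842
Total PV = 14170.31077 + 280973.52842 = 295143.83919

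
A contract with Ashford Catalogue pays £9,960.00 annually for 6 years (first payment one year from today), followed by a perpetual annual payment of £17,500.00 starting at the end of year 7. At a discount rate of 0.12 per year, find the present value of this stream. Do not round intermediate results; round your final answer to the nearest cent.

PV of 6-year annuity: £9,960.00 × [1 − (1+0.12)^−6] / 0.12 = 40949.61694
Perpetuity value at year 6: £17,500.00 / 0.12 = 145833.33333
PV of perpetuity: 145833.33333 / (1+0.12)^6 = 73883.70517
Total PV = 40949.61694 + 73883.70517 = 114833.32211

£114833.32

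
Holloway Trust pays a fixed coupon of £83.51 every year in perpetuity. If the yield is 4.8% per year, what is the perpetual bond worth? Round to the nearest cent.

Level perpetuity: PV = C / r = £83.51 / 0.048 = £1,739.79

£1739.79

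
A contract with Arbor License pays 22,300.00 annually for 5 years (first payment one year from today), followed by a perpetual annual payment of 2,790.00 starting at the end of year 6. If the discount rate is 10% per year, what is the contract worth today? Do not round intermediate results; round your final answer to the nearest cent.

101858.25

PV of 5-year annuity: 22,300.00 × [1 − (1+0.1)^−5] / 0.1 = 84534.54496
Perpetuity value at year 5: 2,790.00 / 0.1 = 27900.00000
PV of perpetuity: 27900.00000 / (1+0.1)^5 = 17323.70491
Total PV = 84534.54496 + 17323.70491 = 101858.24987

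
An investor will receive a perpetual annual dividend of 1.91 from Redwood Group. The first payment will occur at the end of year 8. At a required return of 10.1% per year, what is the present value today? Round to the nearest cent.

Value at end of year 7: C / r = 1.91 / 0.101 = 18.9109
Discount to today: PV = 18.9109 / (1 + 0.101)^7 = 18.9109 / 1.961152 = 9.64

9.64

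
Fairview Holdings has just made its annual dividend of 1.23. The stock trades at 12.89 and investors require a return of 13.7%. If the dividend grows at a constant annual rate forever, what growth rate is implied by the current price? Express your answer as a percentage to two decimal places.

P = D₀(1+g)/(r−g) ⇒ P(r−g) = D₀(1+g) ⇒ g(P+D₀) = P·r − D₀
g = (P·r − D₀)/(P + D₀) = (12.89×0.137 − 1.23) / (12.89 + 1.23) = 0.037955

3.80%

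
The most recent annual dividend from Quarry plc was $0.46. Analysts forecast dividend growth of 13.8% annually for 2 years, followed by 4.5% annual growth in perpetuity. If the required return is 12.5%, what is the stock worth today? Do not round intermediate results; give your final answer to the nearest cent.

D_1 = 0.52348
D_2 = 0.59572
Terminal value at year 2: TV = D_2×(1+g_2)/(r−g_2) = 0.62253/0.08 = 7.78160
P_0 = D_1/(1+r)^1 + D_2/(1+r)^2 + TV/(1+r)^2
    = 0.46532 + 0.47069 + 6.14842 = 7.08443

$7.08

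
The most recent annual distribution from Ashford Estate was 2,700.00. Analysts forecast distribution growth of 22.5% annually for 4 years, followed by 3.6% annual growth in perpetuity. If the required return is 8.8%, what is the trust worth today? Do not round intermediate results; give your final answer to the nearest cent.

101102.36

D_1 = 3307.50000
D_2 = 4051.68750
D_3 = 4963.31719
D_4 = 6080.06355
Terminal value at year 4: TV = D_4×(1+g_2)/(r−g_2) = 6298.94584/0.052 = 121133.57390
P_0 = D_1/(1+r)^1 + D_2/(1+r)^2 + D_3/(1+r)^3 + D_4/(1+r)^4 + TV/(1+r)^4
    = 3039.98162 + 3422.77342 + 3853.76603 + 4339.02885 + 86446.80550 = 101102.35542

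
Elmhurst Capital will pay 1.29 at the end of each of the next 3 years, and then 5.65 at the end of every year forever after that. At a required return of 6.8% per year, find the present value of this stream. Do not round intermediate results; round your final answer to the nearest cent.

PV of 3-year annuity: 1.29 × [1 − (1+0.068)^−3] / 0.068 = 3.39778
Perpetuity value at year 3: 5.65 / 0.068 = 83.08824
PV of perpetuity: 83.08824 / (1+0.068)^3 = 68.20650
Total PV = 3.39778 + 68.20650 = 71.60428

71.60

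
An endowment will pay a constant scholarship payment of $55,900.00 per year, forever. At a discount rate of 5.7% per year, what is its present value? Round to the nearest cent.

Level perpetuity: PV = C / r = $55,900.00 / 0.057 = $980,701.75

$980701.75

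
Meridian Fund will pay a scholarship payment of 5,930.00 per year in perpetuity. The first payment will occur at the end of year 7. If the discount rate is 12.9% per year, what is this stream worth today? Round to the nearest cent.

22197.36

Value at end of year 6: C / r = 5,930.00 / 0.129 = 45,968.9922
Discount to today: PV = 45,968.9922 / (1 + 0.129)^6 = 45,968.9922 / 2.070922 = 22,197.36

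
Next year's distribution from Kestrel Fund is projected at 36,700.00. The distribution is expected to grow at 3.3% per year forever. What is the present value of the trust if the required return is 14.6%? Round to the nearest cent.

324778.76

Growing perpetuity: P = D₁ / (r − g) = 36,700.0000 / (0.146 − 0.033) = 324,778.76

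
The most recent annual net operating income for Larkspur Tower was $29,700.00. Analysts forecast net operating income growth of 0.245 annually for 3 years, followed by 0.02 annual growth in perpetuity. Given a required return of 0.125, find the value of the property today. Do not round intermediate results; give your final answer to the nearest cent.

D_1 = 36976.50000
D_2 = 46035.74250
D_3 = 57314.49941
Terminal value at year 3: TV = D_3×(1+g_2)/(r−g_2) = 58460.78940/0.105 = 556769.42286
P_0 = D_1/(1+r)^1 + D_2/(1+r)^2 + D_3/(1+r)^3 + TV/(1+r)^3
    = 32868.00000 + 36373.92000 + 40253.80480 + 391036.96091 = 500532.68571

$500532.69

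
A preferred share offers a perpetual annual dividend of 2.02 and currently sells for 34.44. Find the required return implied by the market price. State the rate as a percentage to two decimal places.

5.87%

P = C/r ⇒ r = C/P = 2.02/34.44 = 0.058653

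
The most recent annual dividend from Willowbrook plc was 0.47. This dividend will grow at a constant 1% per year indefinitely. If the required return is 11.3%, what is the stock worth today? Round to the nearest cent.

4.61

D₁ = D₀ × (1 + g) = 0.47 × 1.01 = 0.4747
Growing perpetuity: P = D₁ / (r − g) = 0.4747 / (0.113 − 0.01) = 4.61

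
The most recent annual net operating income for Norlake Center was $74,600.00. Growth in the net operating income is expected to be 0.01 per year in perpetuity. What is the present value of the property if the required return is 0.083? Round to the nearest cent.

$1032136.99

D₁ = D₀ × (1 + g) = $74,600.00 × 1.01 = $75,346.0000
Growing perpetuity: P = D₁ / (r − g) = $75,346.0000 / (0.083 − 0.01) = $1,032,136.99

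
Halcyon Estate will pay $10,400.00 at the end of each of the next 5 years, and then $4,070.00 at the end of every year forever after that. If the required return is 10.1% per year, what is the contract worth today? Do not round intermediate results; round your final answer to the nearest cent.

PV of 5-year annuity: $10,400.00 × [1 − (1+0.101)^−5] / 0.101 = 39323.67328
Perpetuity value at year 5: $4,070.00 / 0.101 = 40297.02970
PV of perpetuity: 40297.02970 / (1+0.101)^5 = 24907.86141
Total PV = 39323.67328 + 24907.86141 = 64231.53469

$64231.53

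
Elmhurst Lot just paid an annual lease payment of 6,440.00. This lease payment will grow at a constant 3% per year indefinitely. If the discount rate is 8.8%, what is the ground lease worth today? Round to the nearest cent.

114365.52

D₁ = D₀ × (1 + g) = 6,440.00 × 1.03 = 6,633.2000
Growing perpetuity: P = D₁ / (r − g) = 6,633.2000 / (0.088 − 0.03) = 114,365.52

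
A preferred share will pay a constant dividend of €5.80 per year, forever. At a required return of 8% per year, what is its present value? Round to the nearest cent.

€72.50

Level perpetuity: PV = C / r = €5.80 / 0.08 = €72.50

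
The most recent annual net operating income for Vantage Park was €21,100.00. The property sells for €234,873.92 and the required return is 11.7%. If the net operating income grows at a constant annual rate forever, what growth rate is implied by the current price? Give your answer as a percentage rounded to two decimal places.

2.49%

P = D₀(1+g)/(r−g) ⇒ P(r−g) = D₀(1+g) ⇒ g(P+D₀) = P·r − D₀
g = (P·r − D₀)/(P + D₀) = (€234,873.92×0.117 − €21,100.00) / (€234,873.92 + €21,100.00) = 0.024925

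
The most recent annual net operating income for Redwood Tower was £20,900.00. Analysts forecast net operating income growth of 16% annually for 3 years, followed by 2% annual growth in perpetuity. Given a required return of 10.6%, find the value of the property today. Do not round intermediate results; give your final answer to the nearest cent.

D_1 = 24244.00000
D_2 = 28123.04000
D_3 = 32622.72640
Terminal value at year 3: TV = D_3×(1+g_2)/(r−g_2) = 33275.18093/0.086 = 386920.70847
P_0 = D_1/(1+r)^1 + D_2/(1+r)^2 + D_3/(1+r)^3 + TV/(1+r)^3
    = 21920.43400 + 22990.69027 + 24113.20137 + 285993.78364 = 355018.10927

£355018.11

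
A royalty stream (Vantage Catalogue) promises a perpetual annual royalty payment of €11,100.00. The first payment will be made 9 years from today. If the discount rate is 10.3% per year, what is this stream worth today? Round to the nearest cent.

Value at end of year 8: C / r = €11,100.00 / 0.103 = €107,766.9903
Discount to today: PV = €107,766.9903 / (1 + 0.103)^8 = €107,766.9903 / 2.190807 = €49,190.55

€49190.55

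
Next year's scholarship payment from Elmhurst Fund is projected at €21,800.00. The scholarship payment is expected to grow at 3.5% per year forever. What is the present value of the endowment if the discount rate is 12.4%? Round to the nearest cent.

€244943.82

Growing perpetuity: P = D₁ / (r − g) = €21,800.0000 / (0.124 − 0.035) = €244,943.82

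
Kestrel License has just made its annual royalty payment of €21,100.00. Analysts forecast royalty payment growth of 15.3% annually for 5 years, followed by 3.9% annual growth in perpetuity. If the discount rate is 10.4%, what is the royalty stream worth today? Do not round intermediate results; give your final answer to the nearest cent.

D_1 = 24328.30000
D_2 = 28050.52990
D_3 = 32342.26097
D_4 = 37290.62690
D_5 = 42996.09282
Terminal value at year 5: TV = D_5×(1+g_2)/(r−g_2) = 44672.94044/0.065 = 687276.00677
P_0 = D_1/(1+r)^1 + D_2/(1+r)^2 + D_3/(1+r)^3 + D_4/(1+r)^4 + D_5/(1+r)^5 + TV/(1+r)^5
    = 22036.50362 + 23014.57308 + 24036.05322 + 25102.87080 + 26217.03808 + 419069.27016 = 539476.30897

€539476.31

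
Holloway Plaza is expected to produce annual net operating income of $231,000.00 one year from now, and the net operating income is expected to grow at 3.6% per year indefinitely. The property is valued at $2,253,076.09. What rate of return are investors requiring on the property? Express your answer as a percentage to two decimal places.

13.85%

P = D₁/(r − g) ⇒ r = D₁/P + g = $231,000.0000/$2,253,076.09 + 0.036 = 0.102526 + 0.036 = 0.138526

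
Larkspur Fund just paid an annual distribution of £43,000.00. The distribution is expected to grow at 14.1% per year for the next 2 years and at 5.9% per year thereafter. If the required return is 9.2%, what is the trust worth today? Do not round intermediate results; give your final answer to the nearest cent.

£1598400.54

D_1 = 49063.00000
D_2 = 55980.88300
Terminal value at year 2: TV = D_2×(1+g_2)/(r−g_2) = 59283.75510/0.033 = 1796477.42718
P_0 = D_1/(1+r)^1 + D_2/(1+r)^2 + TV/(1+r)^2
    = 44929.48718 + 46945.55391 + 1506525.50281 = 1598400.54390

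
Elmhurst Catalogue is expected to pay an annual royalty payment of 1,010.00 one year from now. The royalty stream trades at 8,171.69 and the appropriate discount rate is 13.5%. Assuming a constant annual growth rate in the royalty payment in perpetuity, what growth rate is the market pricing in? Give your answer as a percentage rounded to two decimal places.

1.14%

P = D₁/(r−g) ⇒ g = r − D₁/P = 0.135 − 1,010.00/8,171.69 = 0.011403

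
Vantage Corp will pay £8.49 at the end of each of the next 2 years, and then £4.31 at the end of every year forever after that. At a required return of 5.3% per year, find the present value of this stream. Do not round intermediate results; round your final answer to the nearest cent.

£89.06

PV of 2-year annuity: £8.49 × [1 − (1+0.053)^−2] / 0.053 = 15.71954
Perpetuity value at year 2: £4.31 / 0.053 = 81.32075
PV of perpetuity: 81.32075 / (1+0.053)^2 = 73.34063
Total PV = 15.71954 + 73.34063 = 89.06018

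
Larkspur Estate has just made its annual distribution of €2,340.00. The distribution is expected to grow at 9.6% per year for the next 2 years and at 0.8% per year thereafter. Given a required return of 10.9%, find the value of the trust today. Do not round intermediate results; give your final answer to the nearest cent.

D_1 = 2564.64000
D_2 = 2810.84544
Terminal value at year 2: TV = D_2×(1+g_2)/(r−g_2) = 2833.33220/0.101 = 28052.79409
P_0 = D_1/(1+r)^1 + D_2/(1+r)^2 + TV/(1+r)^2
    = 2312.56988 + 2285.46131 + 22809.35643 = 27407.38762

€27407.39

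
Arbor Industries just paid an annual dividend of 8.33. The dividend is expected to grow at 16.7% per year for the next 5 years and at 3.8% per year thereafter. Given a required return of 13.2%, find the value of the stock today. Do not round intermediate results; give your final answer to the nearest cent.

D_1 = 9.72111
D_2 = 11.34454
D_3 = 13.23907
D_4 = 15.45000
D_5 = 18.03015
Terminal value at year 5: TV = D_5×(1+g_2)/(r−g_2) = 18.71529/0.094 = 199.09886
P_0 = D_1/(1+r)^1 + D_2/(1+r)^2 + D_3/(1+r)^3 + D_4/(1+r)^4 + D_5/(1+r)^5 + TV/(1+r)^5
    = 8.58755 + 8.85307 + 9.12679 + 9.40898 + 9.69990 + 107.11163 = 152.78793

152.79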